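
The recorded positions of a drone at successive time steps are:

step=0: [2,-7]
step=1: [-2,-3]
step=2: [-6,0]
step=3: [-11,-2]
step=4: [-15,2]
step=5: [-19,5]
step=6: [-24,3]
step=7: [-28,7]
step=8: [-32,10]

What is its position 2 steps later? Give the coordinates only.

Step-to-step displacements: [-4,+4], [-4,+3], [-5,-2], [-4,+4], [-4,+3], [-5,-2], [-4,+4], [-4,+3] — a repeating cycle of length 3.
step 9: apply [-5,-2] → [-37,8]
step 10: apply [-4,+4] → [-41,12]

[-41,12]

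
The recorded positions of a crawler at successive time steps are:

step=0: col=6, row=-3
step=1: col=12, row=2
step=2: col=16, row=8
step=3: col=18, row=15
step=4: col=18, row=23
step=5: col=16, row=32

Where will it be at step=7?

col=6, row=53

Taking differences between consecutive positions: (+6, +5), (+4, +6), (+2, +7), (+0, +8), (-2, +9). These grow by (-2, +1) each step.
step 6: col=16, row=32 + (-4, +10) → col=12, row=42
step 7: col=12, row=42 + (-6, +11) → col=6, row=53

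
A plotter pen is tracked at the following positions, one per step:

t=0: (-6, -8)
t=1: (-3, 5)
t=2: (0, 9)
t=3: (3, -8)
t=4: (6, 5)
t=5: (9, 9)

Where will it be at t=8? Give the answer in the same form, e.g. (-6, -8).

(18, 9)

First: linear, +3 per step → 18 at step 8.
Second: cycles through -8, 5, 9 every 3 steps. Step 8 lands at position 2 of the cycle → 9.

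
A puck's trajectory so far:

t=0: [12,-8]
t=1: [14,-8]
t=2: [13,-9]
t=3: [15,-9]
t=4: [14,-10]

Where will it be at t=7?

[17,-11]

The moves between consecutive positions are [+2,+0], [-1,-1], [+2,+0], [-1,-1]; they repeat the 2-cycle [[+2,+0], [-1,-1]].
step 5: apply [+2,+0] → [16,-10]
step 6: apply [-1,-1] → [15,-11]
step 7: apply [+2,+0] → [17,-11]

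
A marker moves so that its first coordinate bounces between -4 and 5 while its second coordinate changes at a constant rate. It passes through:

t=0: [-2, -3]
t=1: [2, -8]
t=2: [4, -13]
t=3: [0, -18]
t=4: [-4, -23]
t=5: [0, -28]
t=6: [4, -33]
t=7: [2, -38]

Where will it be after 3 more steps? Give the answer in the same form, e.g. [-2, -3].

The first coordinate reflects between -4 and 5, moving 4 per step.
  step 8: 2 → -2
  step 9: -2 → -2
  step 10: -2 → 2
The second coordinate changes by -5 each step: at step 10 it is -53.

[2, -53]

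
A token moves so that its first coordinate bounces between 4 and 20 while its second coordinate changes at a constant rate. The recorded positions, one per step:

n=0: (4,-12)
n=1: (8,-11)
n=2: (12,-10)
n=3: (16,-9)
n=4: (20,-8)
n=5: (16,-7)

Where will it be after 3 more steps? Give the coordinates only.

The first coordinate travels 4 per step and bounces off the walls at 4 and 20.
  step 6: 16 → 12
  step 7: 12 → 8
  step 8: 8 → 4
The second coordinate changes by +1 each step: at step 8 it is -4.

(4,-4)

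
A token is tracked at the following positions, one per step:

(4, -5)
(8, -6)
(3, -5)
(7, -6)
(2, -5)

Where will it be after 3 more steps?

Differencing gives (+4, -1), (-5, +1), (+4, -1), (-5, +1). This is the pattern (+4, -1), (-5, +1) repeated.
step 5: apply (+4, -1) → (6, -6)
step 6: apply (-5, +1) → (1, -5)
step 7: apply (+4, -1) → (5, -6)

(5, -6)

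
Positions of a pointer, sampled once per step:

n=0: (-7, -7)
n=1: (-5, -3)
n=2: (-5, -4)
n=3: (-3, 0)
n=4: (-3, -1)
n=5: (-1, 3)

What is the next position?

(-1, 2)

The moves between consecutive positions are (+2, +4), (+0, -1), (+2, +4), (+0, -1), (+2, +4); they repeat the 2-cycle [(+2, +4), (+0, -1)].
step 6: apply (+0, -1) → (-1, 2)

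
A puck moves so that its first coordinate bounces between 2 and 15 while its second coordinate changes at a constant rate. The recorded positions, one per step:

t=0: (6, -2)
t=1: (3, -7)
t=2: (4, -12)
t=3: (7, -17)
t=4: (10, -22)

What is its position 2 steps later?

(14, -32)

The first coordinate reflects between 2 and 15, moving 3 per step.
  step 5: 10 → 13
  step 6: 13 → 14
The second coordinate changes by -5 each step: at step 6 it is -32.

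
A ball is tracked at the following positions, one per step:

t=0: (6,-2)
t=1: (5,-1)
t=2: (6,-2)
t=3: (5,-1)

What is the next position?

(6,-2)

Step-to-step displacements: (-1,+1), (+1,-1), (-1,+1); each is -1× the previous.
step 4: (5,-1) + (+1,-1) → (6,-2)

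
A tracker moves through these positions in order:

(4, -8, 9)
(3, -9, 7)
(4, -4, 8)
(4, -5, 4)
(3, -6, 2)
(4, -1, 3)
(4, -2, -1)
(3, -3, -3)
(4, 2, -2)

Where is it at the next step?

Step-to-step displacements: (-1, -1, -2), (+1, +5, +1), (+0, -1, -4), (-1, -1, -2), (+1, +5, +1), (+0, -1, -4), (-1, -1, -2), (+1, +5, +1) — a repeating cycle of length 3.
step 9: apply (+0, -1, -4) → (4, 1, -6)

(4, 1, -6)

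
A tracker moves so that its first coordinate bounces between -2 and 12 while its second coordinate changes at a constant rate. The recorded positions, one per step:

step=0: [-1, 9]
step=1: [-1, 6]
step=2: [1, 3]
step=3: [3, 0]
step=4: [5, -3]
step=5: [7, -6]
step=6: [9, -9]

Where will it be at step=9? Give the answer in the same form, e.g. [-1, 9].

[9, -18]

The first coordinate reflects between -2 and 12, moving 2 per step.
  step 7: 9 → 11
  step 8: 11 → 11
  step 9: 11 → 9
The second coordinate changes by -3 each step: at step 9 it is -18.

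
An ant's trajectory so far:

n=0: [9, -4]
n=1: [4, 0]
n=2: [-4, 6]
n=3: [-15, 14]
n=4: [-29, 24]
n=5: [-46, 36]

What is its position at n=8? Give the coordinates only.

Taking differences between consecutive positions: [-5, +4], [-8, +6], [-11, +8], [-14, +10], [-17, +12]. These grow by [-3, +2] each step.
step 6: [-46, 36] + [-20, +14] → [-66, 50]
step 7: [-66, 50] + [-23, +16] → [-89, 66]
step 8: [-89, 66] + [-26, +18] → [-115, 84]

[-115, 84]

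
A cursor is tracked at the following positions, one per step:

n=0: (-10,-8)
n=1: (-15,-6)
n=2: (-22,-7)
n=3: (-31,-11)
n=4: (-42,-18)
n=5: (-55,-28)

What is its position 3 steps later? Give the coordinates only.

(-106,-76)

Successive displacements: (-5,+2), (-7,-1), (-9,-4), (-11,-7), (-13,-10) — each changes by (-2,-3).
step 6: (-55,-28) + (-15,-13) → (-70,-41)
step 7: (-70,-41) + (-17,-16) → (-87,-57)
step 8: (-87,-57) + (-19,-19) → (-106,-76)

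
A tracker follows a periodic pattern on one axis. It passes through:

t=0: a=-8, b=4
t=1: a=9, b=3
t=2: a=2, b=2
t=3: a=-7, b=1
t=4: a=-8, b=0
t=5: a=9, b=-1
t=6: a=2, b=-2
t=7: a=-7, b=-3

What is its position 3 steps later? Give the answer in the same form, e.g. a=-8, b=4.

a=2, b=-6

The a coordinate repeats the cycle [-8, 9, 2, -7] with period 4; step 10 mod 4 = 2, giving 2.
The b coordinate changes by -1 each step, so at step 10 it is 4 + 10·(-1) = -6.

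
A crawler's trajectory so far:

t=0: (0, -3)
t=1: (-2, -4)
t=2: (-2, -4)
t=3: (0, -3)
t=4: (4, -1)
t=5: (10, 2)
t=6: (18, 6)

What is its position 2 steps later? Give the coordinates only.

(40, 17)

First differences are (-2, -1), (+0, +0), (+2, +1), (+4, +2), (+6, +3), (+8, +4); their common second difference is (+2, +1) (constant acceleration).
step 7: (18, 6) + (+10, +5) → (28, 11)
step 8: (28, 11) + (+12, +6) → (40, 17)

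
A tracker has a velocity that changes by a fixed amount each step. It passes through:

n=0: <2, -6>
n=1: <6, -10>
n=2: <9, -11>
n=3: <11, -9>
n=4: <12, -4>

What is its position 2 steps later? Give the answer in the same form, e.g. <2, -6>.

<11, 15>

Taking differences between consecutive positions: <+4, -4>, <+3, -1>, <+2, +2>, <+1, +5>. These grow by <-1, +3> each step.
step 5: <12, -4> + <+0, +8> → <12, 4>
step 6: <12, 4> + <-1, +11> → <11, 15>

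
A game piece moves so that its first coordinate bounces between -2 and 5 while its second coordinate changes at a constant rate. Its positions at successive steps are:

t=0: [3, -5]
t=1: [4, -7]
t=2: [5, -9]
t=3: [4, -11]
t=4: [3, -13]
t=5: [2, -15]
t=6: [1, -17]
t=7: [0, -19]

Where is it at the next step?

The first coordinate travels 1 per step and bounces off the walls at -2 and 5.
  step 8: 0 → -1
The second coordinate changes by -2 each step: at step 8 it is -21.

[-1, -21]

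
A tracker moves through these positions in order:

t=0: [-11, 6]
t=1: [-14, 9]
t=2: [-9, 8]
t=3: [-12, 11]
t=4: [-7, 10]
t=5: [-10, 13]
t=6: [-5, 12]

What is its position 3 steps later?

Step-to-step displacements: [-3, +3], [+5, -1], [-3, +3], [+5, -1], [-3, +3], [+5, -1] — a repeating cycle of length 2.
step 7: apply [-3, +3] → [-8, 15]
step 8: apply [+5, -1] → [-3, 14]
step 9: apply [-3, +3] → [-6, 17]

[-6, 17]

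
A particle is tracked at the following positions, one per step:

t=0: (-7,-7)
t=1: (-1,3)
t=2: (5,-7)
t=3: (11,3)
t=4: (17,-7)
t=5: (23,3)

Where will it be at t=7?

The first coordinate changes by +6 each step, so at step 7 it is -7 + 7·(6) = 35.
The second coordinate repeats the cycle [-7, 3] with period 2; step 7 mod 2 = 1, giving 3.

(35,3)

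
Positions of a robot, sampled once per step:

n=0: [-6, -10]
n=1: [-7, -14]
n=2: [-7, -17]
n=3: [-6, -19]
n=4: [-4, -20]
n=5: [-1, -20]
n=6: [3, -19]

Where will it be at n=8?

[14, -14]

First differences are [-1, -4], [+0, -3], [+1, -2], [+2, -1], [+3, +0], [+4, +1]; their common second difference is [+1, +1] (constant acceleration).
step 7: [3, -19] + [+5, +2] → [8, -17]
step 8: [8, -17] + [+6, +3] → [14, -14]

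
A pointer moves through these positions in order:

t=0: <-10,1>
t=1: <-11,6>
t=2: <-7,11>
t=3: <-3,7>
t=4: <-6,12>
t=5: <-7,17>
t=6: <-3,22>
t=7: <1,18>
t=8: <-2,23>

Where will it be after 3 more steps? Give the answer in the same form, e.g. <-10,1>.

The moves between consecutive positions are <-1,+5>, <+4,+5>, <+4,-4>, <-3,+5>, <-1,+5>, <+4,+5>, <+4,-4>, <-3,+5>; they repeat the 4-cycle [<-1,+5>, <+4,+5>, <+4,-4>, <-3,+5>].
step 9: apply <-1,+5> → <-3,28>
step 10: apply <+4,+5> → <1,33>
step 11: apply <+4,-4> → <5,29>

<5,29>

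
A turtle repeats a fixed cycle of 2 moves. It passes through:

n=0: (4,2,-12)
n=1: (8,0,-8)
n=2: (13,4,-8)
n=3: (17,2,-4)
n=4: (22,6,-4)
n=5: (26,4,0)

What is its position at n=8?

(40,10,4)

The moves between consecutive positions are (+4,-2,+4), (+5,+4,+0), (+4,-2,+4), (+5,+4,+0), (+4,-2,+4); they repeat the 2-cycle [(+4,-2,+4), (+5,+4,+0)].
step 6: apply (+5,+4,+0) → (31,8,0)
step 7: apply (+4,-2,+4) → (35,6,4)
step 8: apply (+5,+4,+0) → (40,10,4)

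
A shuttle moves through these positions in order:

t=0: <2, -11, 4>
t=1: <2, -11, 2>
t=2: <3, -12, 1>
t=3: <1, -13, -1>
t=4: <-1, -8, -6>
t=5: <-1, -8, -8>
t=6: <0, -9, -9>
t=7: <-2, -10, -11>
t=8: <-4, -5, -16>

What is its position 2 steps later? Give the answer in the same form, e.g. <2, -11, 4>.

Differencing gives <+0, +0, -2>, <+1, -1, -1>, <-2, -1, -2>, <-2, +5, -5>, <+0, +0, -2>, <+1, -1, -1>, <-2, -1, -2>, <-2, +5, -5>. This is the pattern <+0, +0, -2>, <+1, -1, -1>, <-2, -1, -2>, <-2, +5, -5> repeated.
step 9: apply <+0, +0, -2> → <-4, -5, -18>
step 10: apply <+1, -1, -1> → <-3, -6, -19>

<-3, -6, -19>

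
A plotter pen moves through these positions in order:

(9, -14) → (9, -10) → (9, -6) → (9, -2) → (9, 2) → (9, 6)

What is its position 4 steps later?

(9, 22)

The position changes by (+0, +4) every step.
step 6: (9, 6) + (+0, +4) → (9, 10)
step 7: (9, 10) + (+0, +4) → (9, 14)
step 8: (9, 14) + (+0, +4) → (9, 18)
step 9: (9, 18) + (+0, +4) → (9, 22)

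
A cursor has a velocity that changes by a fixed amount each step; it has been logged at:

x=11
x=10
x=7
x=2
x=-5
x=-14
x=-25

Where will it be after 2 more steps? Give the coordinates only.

x=-53

First differences are -1, -3, -5, -7, -9, -11; their common second difference is -2 (constant acceleration).
step 7: -25 − 13 → x=-38
step 8: -38 − 15 → x=-53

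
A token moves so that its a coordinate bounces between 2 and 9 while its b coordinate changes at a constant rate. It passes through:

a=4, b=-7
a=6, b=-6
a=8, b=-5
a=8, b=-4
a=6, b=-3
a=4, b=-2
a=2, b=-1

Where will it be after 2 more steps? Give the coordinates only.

a=6, b=1

The a coordinate travels 2 per step and bounces off the walls at 2 and 9.
  step 7: 2 → 4
  step 8: 4 → 6
The b coordinate changes by +1 each step: at step 8 it is 1.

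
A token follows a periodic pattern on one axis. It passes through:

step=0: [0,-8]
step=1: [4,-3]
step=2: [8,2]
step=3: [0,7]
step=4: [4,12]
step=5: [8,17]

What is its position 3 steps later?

[8,32]

The first coordinate repeats the cycle [0, 4, 8] with period 3; step 8 mod 3 = 2, giving 8.
The second coordinate changes by +5 each step, so at step 8 it is -8 + 8·(5) = 32.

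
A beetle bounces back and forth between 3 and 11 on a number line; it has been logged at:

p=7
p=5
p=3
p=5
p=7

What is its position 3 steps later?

p=9

The value reflects between 3 and 11, moving 2 per step.
  step 5: 7 → 9
  step 6: 9 → 11
  step 7: 11 → 9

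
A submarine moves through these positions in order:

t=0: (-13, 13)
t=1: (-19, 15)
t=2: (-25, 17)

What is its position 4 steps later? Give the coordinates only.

(-49, 25)

Each step adds (-6, +2) to the position.
step 3: (-25, 17) + (-6, +2) → (-31, 19)
step 4: (-31, 19) + (-6, +2) → (-37, 21)
step 5: (-37, 21) + (-6, +2) → (-43, 23)
step 6: (-43, 23) + (-6, +2) → (-49, 25)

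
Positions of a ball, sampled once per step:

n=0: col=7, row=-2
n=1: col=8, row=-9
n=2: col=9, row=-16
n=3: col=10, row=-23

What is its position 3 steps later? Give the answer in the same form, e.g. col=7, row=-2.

Each step adds (+1, -7) to the position.
step 4: col=10, row=-23 + (+1, -7) → col=11, row=-30
step 5: col=11, row=-30 + (+1, -7) → col=12, row=-37
step 6: col=12, row=-37 + (+1, -7) → col=13, row=-44

col=13, row=-44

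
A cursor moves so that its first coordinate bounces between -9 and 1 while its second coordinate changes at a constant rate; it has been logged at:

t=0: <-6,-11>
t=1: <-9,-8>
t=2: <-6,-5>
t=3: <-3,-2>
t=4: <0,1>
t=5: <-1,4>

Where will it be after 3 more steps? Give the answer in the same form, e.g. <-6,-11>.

<-8,13>

The first coordinate reflects between -9 and 1, moving 3 per step.
  step 6: -1 → -4
  step 7: -4 → -7
  step 8: -7 → -8
The second coordinate changes by +3 each step: at step 8 it is 13.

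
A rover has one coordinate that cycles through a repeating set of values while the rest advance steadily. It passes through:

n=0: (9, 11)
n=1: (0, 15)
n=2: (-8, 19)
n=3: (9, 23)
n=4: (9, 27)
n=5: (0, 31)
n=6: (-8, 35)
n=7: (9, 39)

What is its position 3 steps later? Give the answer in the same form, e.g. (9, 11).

(-8, 51)

First: cycles through 9, 0, -8, 9 every 4 steps. Step 10 lands at position 2 of the cycle → -8.
Second: linear, +4 per step → 51 at step 10.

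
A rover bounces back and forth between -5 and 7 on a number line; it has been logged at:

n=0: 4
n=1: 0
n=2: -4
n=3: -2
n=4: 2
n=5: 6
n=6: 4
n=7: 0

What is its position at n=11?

The value reflects between -5 and 7, moving 4 per step.
  step 8: 0 → -4
  step 9: -4 → -2
  step 10: -2 → 2
  step 11: 2 → 6

6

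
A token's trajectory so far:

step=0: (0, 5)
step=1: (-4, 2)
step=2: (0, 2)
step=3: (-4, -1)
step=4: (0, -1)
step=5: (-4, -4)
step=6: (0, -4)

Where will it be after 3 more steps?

(-4, -10)

Differencing gives (-4, -3), (+4, +0), (-4, -3), (+4, +0), (-4, -3), (+4, +0). This is the pattern (-4, -3), (+4, +0) repeated.
step 7: apply (-4, -3) → (-4, -7)
step 8: apply (+4, +0) → (0, -7)
step 9: apply (-4, -3) → (-4, -10)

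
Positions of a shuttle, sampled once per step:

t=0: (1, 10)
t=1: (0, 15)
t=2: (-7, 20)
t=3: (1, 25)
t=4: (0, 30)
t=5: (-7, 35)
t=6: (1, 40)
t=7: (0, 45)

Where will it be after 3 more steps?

The first coordinate repeats the cycle [1, 0, -7] with period 3; step 10 mod 3 = 1, giving 0.
The second coordinate changes by +5 each step, so at step 10 it is 10 + 10·(5) = 60.

(0, 60)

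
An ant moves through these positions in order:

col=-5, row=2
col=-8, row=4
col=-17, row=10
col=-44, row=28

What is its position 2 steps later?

Step-to-step displacements: (-3, +2), (-9, +6), (-27, +18); each is 3× the previous.
step 4: col=-44, row=28 + (-81, +54) → col=-125, row=82
step 5: col=-125, row=82 + (-243, +162) → col=-368, row=244

col=-368, row=244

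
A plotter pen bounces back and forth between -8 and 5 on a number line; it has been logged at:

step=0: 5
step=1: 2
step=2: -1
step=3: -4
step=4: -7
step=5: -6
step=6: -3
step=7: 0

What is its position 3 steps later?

The value reflects between -8 and 5, moving 3 per step.
  step 8: 0 → 3
  step 9: 3 → 4
  step 10: 4 → 1

1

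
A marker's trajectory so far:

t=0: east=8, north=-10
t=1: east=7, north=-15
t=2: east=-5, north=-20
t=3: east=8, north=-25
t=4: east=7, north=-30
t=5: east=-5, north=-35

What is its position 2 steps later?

The east coordinate repeats the cycle [8, 7, -5] with period 3; step 7 mod 3 = 1, giving 7.
The north coordinate changes by -5 each step, so at step 7 it is -10 + 7·(-5) = -45.

east=7, north=-45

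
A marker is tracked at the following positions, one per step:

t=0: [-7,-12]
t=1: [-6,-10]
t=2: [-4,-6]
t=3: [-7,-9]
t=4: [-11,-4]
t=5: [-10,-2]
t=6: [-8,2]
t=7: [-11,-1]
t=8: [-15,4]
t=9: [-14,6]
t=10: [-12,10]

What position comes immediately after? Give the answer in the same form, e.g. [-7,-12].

Step-to-step displacements: [+1,+2], [+2,+4], [-3,-3], [-4,+5], [+1,+2], [+2,+4], [-3,-3], [-4,+5], [+1,+2], [+2,+4] — a repeating cycle of length 4.
step 11: apply [-3,-3] → [-15,7]

[-15,7]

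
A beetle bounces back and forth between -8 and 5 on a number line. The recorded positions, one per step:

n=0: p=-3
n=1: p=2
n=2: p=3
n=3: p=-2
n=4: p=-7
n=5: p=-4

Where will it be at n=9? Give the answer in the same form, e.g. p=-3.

The value reflects between -8 and 5, moving 5 per step.
  step 6: -4 → 1
  step 7: 1 → 4
  step 8: 4 → -1
  step 9: -1 → -6

p=-6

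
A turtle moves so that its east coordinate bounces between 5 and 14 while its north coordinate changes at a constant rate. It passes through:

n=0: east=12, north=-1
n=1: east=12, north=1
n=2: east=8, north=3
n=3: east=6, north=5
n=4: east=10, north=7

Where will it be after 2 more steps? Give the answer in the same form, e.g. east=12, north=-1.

east=10, north=11

The east coordinate travels 4 per step and bounces off the walls at 5 and 14.
  step 5: 10 → 14
  step 6: 14 → 10
The north coordinate changes by +2 each step: at step 6 it is 11.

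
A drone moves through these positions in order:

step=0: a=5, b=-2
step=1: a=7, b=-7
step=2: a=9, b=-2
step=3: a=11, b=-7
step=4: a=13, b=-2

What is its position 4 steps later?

The a coordinate changes by +2 each step, so at step 8 it is 5 + 8·(2) = 21.
The b coordinate repeats the cycle [-2, -7] with period 2; step 8 mod 2 = 0, giving -2.

a=21, b=-2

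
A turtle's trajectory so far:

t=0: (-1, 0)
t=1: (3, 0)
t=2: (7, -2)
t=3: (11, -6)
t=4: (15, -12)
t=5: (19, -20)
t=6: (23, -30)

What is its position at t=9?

(35, -72)

Successive displacements: (+4, +0), (+4, -2), (+4, -4), (+4, -6), (+4, -8), (+4, -10) — each changes by (+0, -2).
step 7: (23, -30) + (+4, -12) → (27, -42)
step 8: (27, -42) + (+4, -14) → (31, -56)
step 9: (31, -56) + (+4, -16) → (35, -72)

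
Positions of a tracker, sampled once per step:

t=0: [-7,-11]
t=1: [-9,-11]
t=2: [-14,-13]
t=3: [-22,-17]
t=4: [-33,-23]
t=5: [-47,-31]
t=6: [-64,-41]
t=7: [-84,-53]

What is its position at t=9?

Successive displacements: [-2,+0], [-5,-2], [-8,-4], [-11,-6], [-14,-8], [-17,-10], [-20,-12] — each changes by [-3,-2].
step 8: [-84,-53] + [-23,-14] → [-107,-67]
step 9: [-107,-67] + [-26,-16] → [-133,-83]

[-133,-83]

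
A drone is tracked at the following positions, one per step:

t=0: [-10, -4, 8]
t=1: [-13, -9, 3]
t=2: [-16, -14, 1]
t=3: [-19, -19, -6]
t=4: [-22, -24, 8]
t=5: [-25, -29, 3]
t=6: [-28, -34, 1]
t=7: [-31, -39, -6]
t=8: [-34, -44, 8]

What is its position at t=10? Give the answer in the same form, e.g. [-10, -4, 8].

[-40, -54, 1]

The first coordinate changes by -3 each step, so at step 10 it is -10 + 10·(-3) = -40.
The second coordinate changes by -5 each step, so at step 10 it is -4 + 10·(-5) = -54.
The third coordinate repeats the cycle [8, 3, 1, -6] with period 4; step 10 mod 4 = 2, giving 1.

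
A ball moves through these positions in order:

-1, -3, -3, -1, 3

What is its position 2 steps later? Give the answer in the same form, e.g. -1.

Successive displacements: -2, +0, +2, +4 — each changes by +2.
step 5: 3 + 6 → 9
step 6: 9 + 8 → 17

17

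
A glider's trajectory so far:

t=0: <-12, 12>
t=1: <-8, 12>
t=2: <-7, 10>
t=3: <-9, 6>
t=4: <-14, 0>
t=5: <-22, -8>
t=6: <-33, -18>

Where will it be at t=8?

Successive displacements: <+4, +0>, <+1, -2>, <-2, -4>, <-5, -6>, <-8, -8>, <-11, -10> — each changes by <-3, -2>.
step 7: <-33, -18> + <-14, -12> → <-47, -30>
step 8: <-47, -30> + <-17, -14> → <-64, -44>

<-64, -44>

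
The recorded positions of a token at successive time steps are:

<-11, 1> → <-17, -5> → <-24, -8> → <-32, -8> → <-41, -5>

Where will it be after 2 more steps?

Taking differences between consecutive positions: <-6, -6>, <-7, -3>, <-8, +0>, <-9, +3>. These grow by <-1, +3> each step.
step 5: <-41, -5> + <-10, +6> → <-51, 1>
step 6: <-51, 1> + <-11, +9> → <-62, 10>

<-62, 10>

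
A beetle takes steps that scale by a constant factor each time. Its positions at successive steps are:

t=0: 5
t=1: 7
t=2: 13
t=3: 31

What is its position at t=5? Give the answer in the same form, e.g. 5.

Step-to-step displacements: +2, +6, +18; each is 3× the previous.
step 4: 31 + 54 → 85
step 5: 85 + 162 → 247

247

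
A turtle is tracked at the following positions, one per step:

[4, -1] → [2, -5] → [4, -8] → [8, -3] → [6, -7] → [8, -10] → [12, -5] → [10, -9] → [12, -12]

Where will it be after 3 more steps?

[16, -14]

Step-to-step displacements: [-2, -4], [+2, -3], [+4, +5], [-2, -4], [+2, -3], [+4, +5], [-2, -4], [+2, -3] — a repeating cycle of length 3.
step 9: apply [+4, +5] → [16, -7]
step 10: apply [-2, -4] → [14, -11]
step 11: apply [+2, -3] → [16, -14]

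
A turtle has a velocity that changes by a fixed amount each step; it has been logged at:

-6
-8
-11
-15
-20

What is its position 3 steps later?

First differences are -2, -3, -4, -5; their common second difference is -1 (constant acceleration).
step 5: -20 − 6 → -26
step 6: -26 − 7 → -33
step 7: -33 − 8 → -41

-41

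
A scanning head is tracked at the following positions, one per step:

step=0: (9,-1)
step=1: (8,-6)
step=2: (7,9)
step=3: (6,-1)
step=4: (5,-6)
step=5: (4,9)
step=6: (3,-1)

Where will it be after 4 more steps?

(-1,-6)

First: linear, -1 per step → -1 at step 10.
Second: cycles through -1, -6, 9 every 3 steps. Step 10 lands at position 1 of the cycle → -6.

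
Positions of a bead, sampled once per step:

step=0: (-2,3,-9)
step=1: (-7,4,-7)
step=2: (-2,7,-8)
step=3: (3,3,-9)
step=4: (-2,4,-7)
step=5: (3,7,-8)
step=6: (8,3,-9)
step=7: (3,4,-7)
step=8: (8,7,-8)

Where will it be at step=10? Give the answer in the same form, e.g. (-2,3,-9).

(8,4,-7)

Step-to-step displacements: (-5,+1,+2), (+5,+3,-1), (+5,-4,-1), (-5,+1,+2), (+5,+3,-1), (+5,-4,-1), (-5,+1,+2), (+5,+3,-1) — a repeating cycle of length 3.
step 9: apply (+5,-4,-1) → (13,3,-9)
step 10: apply (-5,+1,+2) → (8,4,-7)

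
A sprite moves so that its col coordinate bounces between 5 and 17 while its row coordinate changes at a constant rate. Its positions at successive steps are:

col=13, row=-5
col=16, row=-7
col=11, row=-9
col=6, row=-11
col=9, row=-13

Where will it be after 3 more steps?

The col coordinate reflects between 5 and 17, moving 5 per step.
  step 5: 9 → 14
  step 6: 14 → 15
  step 7: 15 → 10
The row coordinate changes by -2 each step: at step 7 it is -19.

col=10, row=-19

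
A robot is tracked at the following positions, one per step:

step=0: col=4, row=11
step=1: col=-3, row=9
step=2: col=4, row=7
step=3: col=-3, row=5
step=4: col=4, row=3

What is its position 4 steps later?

Col: cycles through 4, -3 every 2 steps. Step 8 lands at position 0 of the cycle → 4.
Row: linear, -2 per step → -5 at step 8.

col=4, row=-5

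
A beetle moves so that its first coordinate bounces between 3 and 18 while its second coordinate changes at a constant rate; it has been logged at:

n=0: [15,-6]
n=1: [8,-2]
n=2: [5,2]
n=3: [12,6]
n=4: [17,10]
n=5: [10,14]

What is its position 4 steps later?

The first coordinate reflects between 3 and 18, moving 7 per step.
  step 6: 10 → 3
  step 7: 3 → 10
  step 8: 10 → 17
  step 9: 17 → 12
The second coordinate changes by +4 each step: at step 9 it is 30.

[12,30]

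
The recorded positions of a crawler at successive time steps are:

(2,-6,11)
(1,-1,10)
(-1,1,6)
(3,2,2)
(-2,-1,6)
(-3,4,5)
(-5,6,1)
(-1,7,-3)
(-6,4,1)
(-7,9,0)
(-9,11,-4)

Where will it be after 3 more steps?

(-11,14,-5)

Step-to-step displacements: (-1,+5,-1), (-2,+2,-4), (+4,+1,-4), (-5,-3,+4), (-1,+5,-1), (-2,+2,-4), (+4,+1,-4), (-5,-3,+4), (-1,+5,-1), (-2,+2,-4) — a repeating cycle of length 4.
step 11: apply (+4,+1,-4) → (-5,12,-8)
step 12: apply (-5,-3,+4) → (-10,9,-4)
step 13: apply (-1,+5,-1) → (-11,14,-5)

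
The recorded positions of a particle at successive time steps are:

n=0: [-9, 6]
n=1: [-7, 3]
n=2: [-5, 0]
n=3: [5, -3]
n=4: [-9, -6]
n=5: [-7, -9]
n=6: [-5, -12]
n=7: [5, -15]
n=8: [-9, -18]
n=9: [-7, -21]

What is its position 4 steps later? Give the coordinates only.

[-7, -33]

The first coordinate repeats the cycle [-9, -7, -5, 5] with period 4; step 13 mod 4 = 1, giving -7.
The second coordinate changes by -3 each step, so at step 13 it is 6 + 13·(-3) = -33.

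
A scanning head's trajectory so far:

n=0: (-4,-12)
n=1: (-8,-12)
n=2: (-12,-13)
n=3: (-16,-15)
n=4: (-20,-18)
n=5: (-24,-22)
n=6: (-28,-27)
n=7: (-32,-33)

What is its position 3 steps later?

(-44,-57)

First differences are (-4,+0), (-4,-1), (-4,-2), (-4,-3), (-4,-4), (-4,-5), (-4,-6); their common second difference is (+0,-1) (constant acceleration).
step 8: (-32,-33) + (-4,-7) → (-36,-40)
step 9: (-36,-40) + (-4,-8) → (-40,-48)
step 10: (-40,-48) + (-4,-9) → (-44,-57)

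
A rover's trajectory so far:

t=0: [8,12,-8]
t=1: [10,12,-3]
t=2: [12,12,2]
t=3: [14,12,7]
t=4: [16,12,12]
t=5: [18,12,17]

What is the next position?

Constant displacement of [+2,+0,+5] per step.
step 6: [18,12,17] + [+2,+0,+5] → [20,12,22]

[20,12,22]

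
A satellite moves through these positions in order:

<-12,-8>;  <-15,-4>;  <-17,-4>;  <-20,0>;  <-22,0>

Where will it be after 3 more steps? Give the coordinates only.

<-30,8>

Step-to-step displacements: <-3,+4>, <-2,+0>, <-3,+4>, <-2,+0> — a repeating cycle of length 2.
step 5: apply <-3,+4> → <-25,4>
step 6: apply <-2,+0> → <-27,4>
step 7: apply <-3,+4> → <-30,8>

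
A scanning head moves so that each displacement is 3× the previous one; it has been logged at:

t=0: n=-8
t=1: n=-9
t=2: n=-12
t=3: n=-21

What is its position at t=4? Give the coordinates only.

Consecutive displacements -1, -3, -9 scale by a factor of 3 each step.
step 4: -21 − 27 → n=-48

n=-48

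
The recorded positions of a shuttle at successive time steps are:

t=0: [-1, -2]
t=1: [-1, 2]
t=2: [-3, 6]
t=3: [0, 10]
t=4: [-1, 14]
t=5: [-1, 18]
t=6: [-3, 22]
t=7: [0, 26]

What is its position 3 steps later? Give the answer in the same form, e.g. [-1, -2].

The first coordinate repeats the cycle [-1, -1, -3, 0] with period 4; step 10 mod 4 = 2, giving -3.
The second coordinate changes by +4 each step, so at step 10 it is -2 + 10·(4) = 38.

[-3, 38]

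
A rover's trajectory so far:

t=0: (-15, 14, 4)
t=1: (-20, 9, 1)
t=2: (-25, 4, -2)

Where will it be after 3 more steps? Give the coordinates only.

(-40, -11, -11)

The position changes by (-5, -5, -3) every step.
step 3: (-25, 4, -2) + (-5, -5, -3) → (-30, -1, -5)
step 4: (-30, -1, -5) + (-5, -5, -3) → (-35, -6, -8)
step 5: (-35, -6, -8) + (-5, -5, -3) → (-40, -11, -11)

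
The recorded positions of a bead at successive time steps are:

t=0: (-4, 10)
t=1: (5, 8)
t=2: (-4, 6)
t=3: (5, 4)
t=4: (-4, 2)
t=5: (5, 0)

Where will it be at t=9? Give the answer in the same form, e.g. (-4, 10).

(5, -8)

First: cycles through -4, 5 every 2 steps. Step 9 lands at position 1 of the cycle → 5.
Second: linear, -2 per step → -8 at step 9.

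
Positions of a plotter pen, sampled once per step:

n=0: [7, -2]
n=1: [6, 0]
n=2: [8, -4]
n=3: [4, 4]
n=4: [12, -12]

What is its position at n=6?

[28, -44]

Step-to-step displacements: [-1, +2], [+2, -4], [-4, +8], [+8, -16]; each is -2× the previous.
step 5: [12, -12] + [-16, +32] → [-4, 20]
step 6: [-4, 20] + [+32, -64] → [28, -44]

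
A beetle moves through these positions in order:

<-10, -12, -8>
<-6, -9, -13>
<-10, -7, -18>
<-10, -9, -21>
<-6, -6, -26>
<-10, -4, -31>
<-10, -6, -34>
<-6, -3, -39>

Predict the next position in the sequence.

Step-to-step displacements: <+4, +3, -5>, <-4, +2, -5>, <+0, -2, -3>, <+4, +3, -5>, <-4, +2, -5>, <+0, -2, -3>, <+4, +3, -5> — a repeating cycle of length 3.
step 8: apply <-4, +2, -5> → <-10, -1, -44>

<-10, -1, -44>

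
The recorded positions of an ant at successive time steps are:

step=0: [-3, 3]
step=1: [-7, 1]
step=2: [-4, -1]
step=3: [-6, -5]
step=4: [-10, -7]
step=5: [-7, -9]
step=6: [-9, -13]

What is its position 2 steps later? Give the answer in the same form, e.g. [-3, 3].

Step-to-step displacements: [-4, -2], [+3, -2], [-2, -4], [-4, -2], [+3, -2], [-2, -4] — a repeating cycle of length 3.
step 7: apply [-4, -2] → [-13, -15]
step 8: apply [+3, -2] → [-10, -17]

[-10, -17]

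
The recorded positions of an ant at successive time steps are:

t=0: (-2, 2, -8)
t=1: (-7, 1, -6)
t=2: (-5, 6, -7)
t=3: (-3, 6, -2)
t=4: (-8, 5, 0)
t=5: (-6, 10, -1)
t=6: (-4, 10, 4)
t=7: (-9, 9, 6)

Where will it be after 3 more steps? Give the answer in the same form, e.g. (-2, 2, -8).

The moves between consecutive positions are (-5, -1, +2), (+2, +5, -1), (+2, +0, +5), (-5, -1, +2), (+2, +5, -1), (+2, +0, +5), (-5, -1, +2); they repeat the 3-cycle [(-5, -1, +2), (+2, +5, -1), (+2, +0, +5)].
step 8: apply (+2, +5, -1) → (-7, 14, 5)
step 9: apply (+2, +0, +5) → (-5, 14, 10)
step 10: apply (-5, -1, +2) → (-10, 13, 12)

(-10, 13, 12)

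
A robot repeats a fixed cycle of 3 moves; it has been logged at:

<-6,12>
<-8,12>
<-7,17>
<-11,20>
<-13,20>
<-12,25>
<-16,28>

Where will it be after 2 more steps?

<-17,33>

Differencing gives <-2,+0>, <+1,+5>, <-4,+3>, <-2,+0>, <+1,+5>, <-4,+3>. This is the pattern <-2,+0>, <+1,+5>, <-4,+3> repeated.
step 7: apply <-2,+0> → <-18,28>
step 8: apply <+1,+5> → <-17,33>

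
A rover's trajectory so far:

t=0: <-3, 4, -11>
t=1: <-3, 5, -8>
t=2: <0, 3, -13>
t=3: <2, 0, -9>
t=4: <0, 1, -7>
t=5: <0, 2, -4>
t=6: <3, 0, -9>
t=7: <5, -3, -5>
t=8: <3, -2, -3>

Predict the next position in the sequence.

<3, -1, 0>

Differencing gives <+0, +1, +3>, <+3, -2, -5>, <+2, -3, +4>, <-2, +1, +2>, <+0, +1, +3>, <+3, -2, -5>, <+2, -3, +4>, <-2, +1, +2>. This is the pattern <+0, +1, +3>, <+3, -2, -5>, <+2, -3, +4>, <-2, +1, +2> repeated.
step 9: apply <+0, +1, +3> → <3, -1, 0>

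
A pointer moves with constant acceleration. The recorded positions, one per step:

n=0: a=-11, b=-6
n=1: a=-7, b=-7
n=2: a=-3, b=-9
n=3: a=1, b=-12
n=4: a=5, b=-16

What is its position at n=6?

a=13, b=-27

Taking differences between consecutive positions: (+4,-1), (+4,-2), (+4,-3), (+4,-4). These grow by (+0,-1) each step.
step 5: a=5, b=-16 + (+4,-5) → a=9, b=-21
step 6: a=9, b=-21 + (+4,-6) → a=13, b=-27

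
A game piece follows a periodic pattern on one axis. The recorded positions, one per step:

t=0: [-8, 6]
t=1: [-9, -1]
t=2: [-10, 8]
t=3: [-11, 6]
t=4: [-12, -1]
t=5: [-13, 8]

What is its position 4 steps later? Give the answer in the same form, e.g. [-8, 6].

The first coordinate changes by -1 each step, so at step 9 it is -8 + 9·(-1) = -17.
The second coordinate repeats the cycle [6, -1, 8] with period 3; step 9 mod 3 = 0, giving 6.

[-17, 6]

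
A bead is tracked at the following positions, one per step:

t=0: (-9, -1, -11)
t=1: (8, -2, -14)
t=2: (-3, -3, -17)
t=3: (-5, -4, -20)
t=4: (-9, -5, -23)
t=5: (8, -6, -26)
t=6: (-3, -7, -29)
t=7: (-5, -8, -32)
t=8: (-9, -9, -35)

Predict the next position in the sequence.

(8, -10, -38)

The first coordinate repeats the cycle [-9, 8, -3, -5] with period 4; step 9 mod 4 = 1, giving 8.
The second coordinate changes by -1 each step, so at step 9 it is -1 + 9·(-1) = -10.
The third coordinate changes by -3 each step, so at step 9 it is -11 + 9·(-3) = -38.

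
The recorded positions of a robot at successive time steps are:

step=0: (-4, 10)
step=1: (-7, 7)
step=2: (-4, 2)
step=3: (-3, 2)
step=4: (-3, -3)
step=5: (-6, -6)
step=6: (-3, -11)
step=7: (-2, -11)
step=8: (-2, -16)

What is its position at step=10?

Differencing gives (-3, -3), (+3, -5), (+1, +0), (+0, -5), (-3, -3), (+3, -5), (+1, +0), (+0, -5). This is the pattern (-3, -3), (+3, -5), (+1, +0), (+0, -5) repeated.
step 9: apply (-3, -3) → (-5, -19)
step 10: apply (+3, -5) → (-2, -24)

(-2, -24)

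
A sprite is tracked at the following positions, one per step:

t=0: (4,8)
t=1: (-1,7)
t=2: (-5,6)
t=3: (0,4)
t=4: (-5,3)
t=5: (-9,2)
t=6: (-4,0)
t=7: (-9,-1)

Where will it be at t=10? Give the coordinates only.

(-13,-5)

Differencing gives (-5,-1), (-4,-1), (+5,-2), (-5,-1), (-4,-1), (+5,-2), (-5,-1). This is the pattern (-5,-1), (-4,-1), (+5,-2) repeated.
step 8: apply (-4,-1) → (-13,-2)
step 9: apply (+5,-2) → (-8,-4)
step 10: apply (-5,-1) → (-13,-5)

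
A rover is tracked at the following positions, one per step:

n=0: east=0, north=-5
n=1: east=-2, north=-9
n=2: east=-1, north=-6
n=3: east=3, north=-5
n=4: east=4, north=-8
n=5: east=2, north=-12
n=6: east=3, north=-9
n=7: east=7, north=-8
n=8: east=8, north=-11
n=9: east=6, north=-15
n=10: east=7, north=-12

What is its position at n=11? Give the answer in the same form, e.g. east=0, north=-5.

Step-to-step displacements: (-2, -4), (+1, +3), (+4, +1), (+1, -3), (-2, -4), (+1, +3), (+4, +1), (+1, -3), (-2, -4), (+1, +3) — a repeating cycle of length 4.
step 11: apply (+4, +1) → east=11, north=-11

east=11, north=-11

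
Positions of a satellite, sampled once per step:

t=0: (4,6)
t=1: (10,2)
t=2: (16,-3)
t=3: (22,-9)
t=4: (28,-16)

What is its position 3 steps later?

(46,-43)

Taking differences between consecutive positions: (+6,-4), (+6,-5), (+6,-6), (+6,-7). These grow by (+0,-1) each step.
step 5: (28,-16) + (+6,-8) → (34,-24)
step 6: (34,-24) + (+6,-9) → (40,-33)
step 7: (40,-33) + (+6,-10) → (46,-43)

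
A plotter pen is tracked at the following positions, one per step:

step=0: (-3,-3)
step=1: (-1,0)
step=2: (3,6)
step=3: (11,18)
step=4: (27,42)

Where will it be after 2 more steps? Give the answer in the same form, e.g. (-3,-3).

The jumps are (+2,+3), (+4,+6), (+8,+12), (+16,+24) — a geometric progression with ratio 2.
step 5: (27,42) + (+32,+48) → (59,90)
step 6: (59,90) + (+64,+96) → (123,186)

(123,186)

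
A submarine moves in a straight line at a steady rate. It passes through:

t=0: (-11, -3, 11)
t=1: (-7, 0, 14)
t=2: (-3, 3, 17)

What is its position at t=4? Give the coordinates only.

Each step adds (+4, +3, +3) to the position.
step 3: (-3, 3, 17) + (+4, +3, +3) → (1, 6, 20)
step 4: (1, 6, 20) + (+4, +3, +3) → (5, 9, 23)

(5, 9, 23)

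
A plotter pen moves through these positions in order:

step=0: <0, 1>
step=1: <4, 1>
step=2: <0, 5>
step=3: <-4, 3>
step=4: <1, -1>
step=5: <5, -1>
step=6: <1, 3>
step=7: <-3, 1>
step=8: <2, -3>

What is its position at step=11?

<-2, -1>

Differencing gives <+4, +0>, <-4, +4>, <-4, -2>, <+5, -4>, <+4, +0>, <-4, +4>, <-4, -2>, <+5, -4>. This is the pattern <+4, +0>, <-4, +4>, <-4, -2>, <+5, -4> repeated.
step 9: apply <+4, +0> → <6, -3>
step 10: apply <-4, +4> → <2, 1>
step 11: apply <-4, -2> → <-2, -1>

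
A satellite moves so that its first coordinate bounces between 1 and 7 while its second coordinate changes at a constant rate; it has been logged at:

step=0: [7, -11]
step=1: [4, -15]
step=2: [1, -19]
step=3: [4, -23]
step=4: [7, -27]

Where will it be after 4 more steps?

The first coordinate reflects between 1 and 7, moving 3 per step.
  step 5: 7 → 4
  step 6: 4 → 1
  step 7: 1 → 4
  step 8: 4 → 7
The second coordinate changes by -4 each step: at step 8 it is -43.

[7, -43]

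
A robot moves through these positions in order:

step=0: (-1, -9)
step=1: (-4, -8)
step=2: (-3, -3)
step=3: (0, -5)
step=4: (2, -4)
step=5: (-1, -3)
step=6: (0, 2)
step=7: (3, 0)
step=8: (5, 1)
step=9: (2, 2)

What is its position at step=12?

Differencing gives (-3, +1), (+1, +5), (+3, -2), (+2, +1), (-3, +1), (+1, +5), (+3, -2), (+2, +1), (-3, +1). This is the pattern (-3, +1), (+1, +5), (+3, -2), (+2, +1) repeated.
step 10: apply (+1, +5) → (3, 7)
step 11: apply (+3, -2) → (6, 5)
step 12: apply (+2, +1) → (8, 6)

(8, 6)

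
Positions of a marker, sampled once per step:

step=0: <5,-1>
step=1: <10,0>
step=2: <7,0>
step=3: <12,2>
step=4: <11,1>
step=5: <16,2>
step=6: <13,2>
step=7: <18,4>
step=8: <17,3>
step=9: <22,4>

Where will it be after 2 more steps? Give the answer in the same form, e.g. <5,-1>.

Differencing gives <+5,+1>, <-3,+0>, <+5,+2>, <-1,-1>, <+5,+1>, <-3,+0>, <+5,+2>, <-1,-1>, <+5,+1>. This is the pattern <+5,+1>, <-3,+0>, <+5,+2>, <-1,-1> repeated.
step 10: apply <-3,+0> → <19,4>
step 11: apply <+5,+2> → <24,6>

<24,6>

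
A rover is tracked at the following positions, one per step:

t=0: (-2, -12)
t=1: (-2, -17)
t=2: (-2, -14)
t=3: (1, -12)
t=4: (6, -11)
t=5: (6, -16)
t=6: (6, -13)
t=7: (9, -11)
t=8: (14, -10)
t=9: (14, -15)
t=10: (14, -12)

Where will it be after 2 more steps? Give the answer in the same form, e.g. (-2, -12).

(22, -9)

The moves between consecutive positions are (+0, -5), (+0, +3), (+3, +2), (+5, +1), (+0, -5), (+0, +3), (+3, +2), (+5, +1), (+0, -5), (+0, +3); they repeat the 4-cycle [(+0, -5), (+0, +3), (+3, +2), (+5, +1)].
step 11: apply (+3, +2) → (17, -10)
step 12: apply (+5, +1) → (22, -9)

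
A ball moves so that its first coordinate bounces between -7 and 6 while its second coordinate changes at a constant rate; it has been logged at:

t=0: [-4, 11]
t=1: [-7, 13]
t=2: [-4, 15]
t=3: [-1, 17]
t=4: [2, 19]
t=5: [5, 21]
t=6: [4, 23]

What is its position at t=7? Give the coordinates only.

[1, 25]

The first coordinate reflects between -7 and 6, moving 3 per step.
  step 7: 4 → 1
The second coordinate changes by +2 each step: at step 7 it is 25.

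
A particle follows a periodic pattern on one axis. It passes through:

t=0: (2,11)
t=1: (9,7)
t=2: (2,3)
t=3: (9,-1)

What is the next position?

(2,-5)

The first coordinate repeats the cycle [2, 9] with period 2; step 4 mod 2 = 0, giving 2.
The second coordinate changes by -4 each step, so at step 4 it is 11 + 4·(-4) = -5.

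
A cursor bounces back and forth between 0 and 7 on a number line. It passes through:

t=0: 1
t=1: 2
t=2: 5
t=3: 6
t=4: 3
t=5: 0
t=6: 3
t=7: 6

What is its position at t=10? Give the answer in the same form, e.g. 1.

The value reflects between 0 and 7, moving 3 per step.
  step 8: 6 → 5
  step 9: 5 → 2
  step 10: 2 → 1

1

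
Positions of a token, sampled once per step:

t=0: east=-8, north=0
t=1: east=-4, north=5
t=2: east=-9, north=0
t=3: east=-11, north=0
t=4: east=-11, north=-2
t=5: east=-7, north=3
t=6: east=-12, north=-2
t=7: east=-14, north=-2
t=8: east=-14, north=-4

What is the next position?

The moves between consecutive positions are (+4,+5), (-5,-5), (-2,+0), (+0,-2), (+4,+5), (-5,-5), (-2,+0), (+0,-2); they repeat the 4-cycle [(+4,+5), (-5,-5), (-2,+0), (+0,-2)].
step 9: apply (+4,+5) → east=-10, north=1

east=-10, north=1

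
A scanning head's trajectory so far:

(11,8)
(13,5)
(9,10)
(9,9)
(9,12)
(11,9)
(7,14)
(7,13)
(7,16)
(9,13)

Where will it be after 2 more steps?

Differencing gives (+2,-3), (-4,+5), (+0,-1), (+0,+3), (+2,-3), (-4,+5), (+0,-1), (+0,+3), (+2,-3). This is the pattern (+2,-3), (-4,+5), (+0,-1), (+0,+3) repeated.
step 10: apply (-4,+5) → (5,18)
step 11: apply (+0,-1) → (5,17)

(5,17)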